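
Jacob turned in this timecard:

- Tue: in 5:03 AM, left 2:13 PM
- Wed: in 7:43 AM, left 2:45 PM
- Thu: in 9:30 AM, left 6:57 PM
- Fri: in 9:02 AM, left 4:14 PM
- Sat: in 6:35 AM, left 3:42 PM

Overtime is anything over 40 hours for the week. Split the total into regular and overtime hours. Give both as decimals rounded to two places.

Regular 40.00 hours, overtime 1.97 hours

Tue: 5:03 AM–2:13 PM = 9 h 10 min
Wed: 7:43 AM–2:45 PM = 7 h 2 min
Thu: 9:30 AM–6:57 PM = 9 h 27 min
Fri: 9:02 AM–4:14 PM = 7 h 12 min
Sat: 6:35 AM–3:42 PM = 9 h 7 min
Total worked: 41 h 58 min = 41.97 h.
Threshold 40 h → overtime 1 h 58 min, regular 40 h 0 min.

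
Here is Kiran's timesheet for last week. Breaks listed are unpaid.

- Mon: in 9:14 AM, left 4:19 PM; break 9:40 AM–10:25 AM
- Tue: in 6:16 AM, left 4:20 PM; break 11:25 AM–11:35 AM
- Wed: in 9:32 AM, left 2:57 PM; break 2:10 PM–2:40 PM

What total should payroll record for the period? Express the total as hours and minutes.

Mon: 9:14 AM–4:19 PM = 7 h 5 min; less 45 min break → 6 h 20 min
Tue: 6:16 AM–4:20 PM = 10 h 4 min; less 10 min break → 9 h 54 min
Wed: 9:32 AM–2:57 PM = 5 h 25 min; less 30 min break → 4 h 55 min
Total: 6 h 20 min + 9 h 54 min + 4 h 55 min = 21 h 9 min.

21 h 9 min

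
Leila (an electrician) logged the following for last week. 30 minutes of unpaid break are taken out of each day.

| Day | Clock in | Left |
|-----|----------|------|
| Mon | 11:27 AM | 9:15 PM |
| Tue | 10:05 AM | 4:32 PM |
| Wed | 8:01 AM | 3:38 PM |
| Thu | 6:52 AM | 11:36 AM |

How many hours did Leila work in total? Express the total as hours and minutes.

26 h 36 min

Mon: 11:27 AM–9:15 PM = 9 h 48 min; less 30 min break → 9 h 18 min
Tue: 10:05 AM–4:32 PM = 6 h 27 min; less 30 min break → 5 h 57 min
Wed: 8:01 AM–3:38 PM = 7 h 37 min; less 30 min break → 7 h 7 min
Thu: 6:52 AM–11:36 AM = 4 h 44 min; less 30 min break → 4 h 14 min
Total: 9 h 18 min + 5 h 57 min + 7 h 7 min + 4 h 14 min = 26 h 36 min.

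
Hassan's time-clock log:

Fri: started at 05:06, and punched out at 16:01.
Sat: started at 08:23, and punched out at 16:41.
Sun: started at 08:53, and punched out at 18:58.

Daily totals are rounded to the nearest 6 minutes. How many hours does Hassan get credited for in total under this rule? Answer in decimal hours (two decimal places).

29.30 hours

Fri: 05:06–16:01 = 10 h 55 min → rounds to 10 h 54 min
Sat: 08:23–16:41 = 8 h 18 min → rounds to 8 h 18 min
Sun: 08:53–18:58 = 10 h 5 min → rounds to 10 h 6 min
Total credited: 29 h 18 min.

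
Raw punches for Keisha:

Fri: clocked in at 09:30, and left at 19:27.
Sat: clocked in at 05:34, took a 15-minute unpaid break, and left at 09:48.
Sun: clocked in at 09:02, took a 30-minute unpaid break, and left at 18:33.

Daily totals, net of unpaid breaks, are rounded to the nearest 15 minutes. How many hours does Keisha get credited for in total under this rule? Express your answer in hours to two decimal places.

23.00 hours

Fri: 09:30–19:27 = 9 h 57 min → rounds to 10 h 0 min
Sat: 05:34–09:48 = 4 h 14 min − 15 min = 3 h 59 min → rounds to 4 h 0 min
Sun: 09:02–18:33 = 9 h 31 min − 30 min = 9 h 1 min → rounds to 9 h 0 min
Total credited: 23 h 0 min.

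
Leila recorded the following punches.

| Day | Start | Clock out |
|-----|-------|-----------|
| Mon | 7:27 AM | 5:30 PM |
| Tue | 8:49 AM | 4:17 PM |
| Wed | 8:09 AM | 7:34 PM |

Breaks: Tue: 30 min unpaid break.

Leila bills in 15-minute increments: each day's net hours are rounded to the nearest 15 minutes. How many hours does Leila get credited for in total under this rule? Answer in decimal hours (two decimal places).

Mon: 7:27 AM–5:30 PM = 10 h 3 min → rounds to 10 h 0 min
Tue: 8:49 AM–4:17 PM = 7 h 28 min − 30 min = 6 h 58 min → rounds to 7 h 0 min
Wed: 8:09 AM–7:34 PM = 11 h 25 min → rounds to 11 h 30 min
Total credited: 28 h 30 min.

28.50 hours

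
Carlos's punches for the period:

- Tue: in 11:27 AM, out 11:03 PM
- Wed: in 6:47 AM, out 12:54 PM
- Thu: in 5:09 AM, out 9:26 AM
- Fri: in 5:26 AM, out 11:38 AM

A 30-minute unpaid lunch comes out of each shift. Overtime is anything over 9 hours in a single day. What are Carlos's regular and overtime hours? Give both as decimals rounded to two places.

Regular 24.10 hours, overtime 2.10 hours

Tue: 11:27 AM–11:03 PM = 11 h 36 min; less 30 min break → 11 h 6 min
Wed: 6:47 AM–12:54 PM = 6 h 7 min; less 30 min break → 5 h 37 min
Thu: 5:09 AM–9:26 AM = 4 h 17 min; less 30 min break → 3 h 47 min
Fri: 5:26 AM–11:38 AM = 6 h 12 min; less 30 min break → 5 h 42 min
Tue reg 9 h 0 min / OT 2 h 6 min; Wed reg 5 h 37 min / OT 0 h 0 min; Thu reg 3 h 47 min / OT 0 h 0 min; Fri reg 5 h 42 min / OT 0 h 0 min.
Totals: regular 24 h 6 min, overtime 2 h 6 min.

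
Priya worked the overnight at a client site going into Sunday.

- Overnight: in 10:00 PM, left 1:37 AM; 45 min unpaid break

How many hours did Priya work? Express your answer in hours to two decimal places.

Overnight: 10:00 PM → midnight = 2 h 0 min; midnight → 1:37 AM = 1 h 37 min; span 3 h 37 min; less 45 min break → 2 h 52 min

2.87 hours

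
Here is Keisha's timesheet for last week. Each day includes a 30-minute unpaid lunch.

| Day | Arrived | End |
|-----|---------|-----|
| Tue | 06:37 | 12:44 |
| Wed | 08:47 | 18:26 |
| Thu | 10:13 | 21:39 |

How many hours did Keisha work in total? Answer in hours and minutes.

25 h 42 min

Tue: 06:37–12:44 = 6 h 7 min; less 30 min break → 5 h 37 min
Wed: 08:47–18:26 = 9 h 39 min; less 30 min break → 9 h 9 min
Thu: 10:13–21:39 = 11 h 26 min; less 30 min break → 10 h 56 min
Total: 5 h 37 min + 9 h 9 min + 10 h 56 min = 25 h 42 min.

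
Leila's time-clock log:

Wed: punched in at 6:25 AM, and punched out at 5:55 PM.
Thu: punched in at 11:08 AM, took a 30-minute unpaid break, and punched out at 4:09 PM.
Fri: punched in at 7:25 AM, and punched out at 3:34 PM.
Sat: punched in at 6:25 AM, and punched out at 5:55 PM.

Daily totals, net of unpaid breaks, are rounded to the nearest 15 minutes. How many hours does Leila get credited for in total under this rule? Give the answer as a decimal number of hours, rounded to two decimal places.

Wed: 6:25 AM–5:55 PM = 11 h 30 min → rounds to 11 h 30 min
Thu: 11:08 AM–4:09 PM = 5 h 1 min − 30 min = 4 h 31 min → rounds to 4 h 30 min
Fri: 7:25 AM–3:34 PM = 8 h 9 min → rounds to 8 h 15 min
Sat: 6:25 AM–5:55 PM = 11 h 30 min → rounds to 11 h 30 min
Total credited: 35 h 45 min.

35.75 hours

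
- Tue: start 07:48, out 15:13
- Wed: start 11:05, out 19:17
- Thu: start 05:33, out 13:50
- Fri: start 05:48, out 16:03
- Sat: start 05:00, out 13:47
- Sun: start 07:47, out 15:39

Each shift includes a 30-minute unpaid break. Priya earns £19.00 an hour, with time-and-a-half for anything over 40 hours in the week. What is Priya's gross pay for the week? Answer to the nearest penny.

£982.30

Tue: 07:48–15:13 = 7 h 25 min; less 30 min break → 6 h 55 min
Wed: 11:05–19:17 = 8 h 12 min; less 30 min break → 7 h 42 min
Thu: 05:33–13:50 = 8 h 17 min; less 30 min break → 7 h 47 min
Fri: 05:48–16:03 = 10 h 15 min; less 30 min break → 9 h 45 min
Sat: 05:00–13:47 = 8 h 47 min; less 30 min break → 8 h 17 min
Sun: 07:47–15:39 = 7 h 52 min; less 30 min break → 7 h 22 min
Total worked: 47 h 48 min = 2868 min.
Regular 40 h 0 min = 2400 min at £19.00/h; overtime 7 h 48 min = 468 min at £28.50/h.
Pay = (2400 × £19.00 + 468 × £28.50) ÷ 60 = £982.30.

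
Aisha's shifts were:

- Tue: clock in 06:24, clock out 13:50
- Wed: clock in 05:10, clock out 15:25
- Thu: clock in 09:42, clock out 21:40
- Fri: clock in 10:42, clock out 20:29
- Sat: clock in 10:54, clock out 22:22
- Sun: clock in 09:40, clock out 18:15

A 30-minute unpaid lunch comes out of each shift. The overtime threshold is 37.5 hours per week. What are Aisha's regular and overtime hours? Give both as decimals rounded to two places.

Regular 37.50 hours, overtime 18.98 hours

Tue: 06:24–13:50 = 7 h 26 min; less 30 min break → 6 h 56 min
Wed: 05:10–15:25 = 10 h 15 min; less 30 min break → 9 h 45 min
Thu: 09:42–21:40 = 11 h 58 min; less 30 min break → 11 h 28 min
Fri: 10:42–20:29 = 9 h 47 min; less 30 min break → 9 h 17 min
Sat: 10:54–22:22 = 11 h 28 min; less 30 min break → 10 h 58 min
Sun: 09:40–18:15 = 8 h 35 min; less 30 min break → 8 h 5 min
Total worked: 56 h 29 min = 56.48 h.
Threshold 37.5 h → overtime 18 h 59 min, regular 37 h 30 min.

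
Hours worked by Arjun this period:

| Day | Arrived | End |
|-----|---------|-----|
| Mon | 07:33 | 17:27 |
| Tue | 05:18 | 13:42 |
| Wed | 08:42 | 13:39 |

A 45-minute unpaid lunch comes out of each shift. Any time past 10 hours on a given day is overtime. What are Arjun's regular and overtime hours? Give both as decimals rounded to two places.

Regular 21.00 hours, overtime 0.00 hours

Mon: 07:33–17:27 = 9 h 54 min; less 45 min break → 9 h 9 min
Tue: 05:18–13:42 = 8 h 24 min; less 45 min break → 7 h 39 min
Wed: 08:42–13:39 = 4 h 57 min; less 45 min break → 4 h 12 min
Mon reg 9 h 9 min / OT 0 h 0 min; Tue reg 7 h 39 min / OT 0 h 0 min; Wed reg 4 h 12 min / OT 0 h 0 min.
Totals: regular 21 h 0 min, overtime 0 h 0 min.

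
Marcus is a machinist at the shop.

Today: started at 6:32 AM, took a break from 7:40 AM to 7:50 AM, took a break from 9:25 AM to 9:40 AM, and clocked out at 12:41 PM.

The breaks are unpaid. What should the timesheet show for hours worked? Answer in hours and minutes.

Today: 6:32 AM–12:41 PM = 6 h 9 min; less 25 min break → 5 h 44 min

5 h 44 min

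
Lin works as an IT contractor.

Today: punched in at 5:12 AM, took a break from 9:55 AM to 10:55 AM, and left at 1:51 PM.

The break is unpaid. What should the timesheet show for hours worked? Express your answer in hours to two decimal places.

7.65 hours

Today: 5:12 AM–1:51 PM = 8 h 39 min; less 60 min break → 7 h 39 min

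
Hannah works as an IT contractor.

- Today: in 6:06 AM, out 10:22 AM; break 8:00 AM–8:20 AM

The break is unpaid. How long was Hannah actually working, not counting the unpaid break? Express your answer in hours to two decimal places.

Today: 6:06 AM–10:22 AM = 4 h 16 min; less 20 min break → 3 h 56 min

3.93 hours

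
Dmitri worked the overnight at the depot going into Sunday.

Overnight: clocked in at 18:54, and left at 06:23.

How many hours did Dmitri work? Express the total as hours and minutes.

11 h 29 min

Overnight: 18:54 → midnight = 5 h 6 min; midnight → 06:23 = 6 h 23 min; span 11 h 29 min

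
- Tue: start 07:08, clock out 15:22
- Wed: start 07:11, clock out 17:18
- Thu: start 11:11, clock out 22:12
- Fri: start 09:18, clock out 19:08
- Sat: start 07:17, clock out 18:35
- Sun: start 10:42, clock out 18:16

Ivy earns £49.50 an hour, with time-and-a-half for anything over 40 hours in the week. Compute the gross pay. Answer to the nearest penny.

Tue: 07:08–15:22 = 8 h 14 min
Wed: 07:11–17:18 = 10 h 7 min
Thu: 11:11–22:12 = 11 h 1 min
Fri: 09:18–19:08 = 9 h 50 min
Sat: 07:17–18:35 = 11 h 18 min
Sun: 10:42–18:16 = 7 h 34 min
Total worked: 58 h 4 min = 3484 min.
Regular 40 h 0 min = 2400 min at £49.50/h; overtime 18 h 4 min = 1084 min at £74.25/h.
Pay = (2400 × £49.50 + 1084 × £74.25) ÷ 60 = £3321.45.

£3321.45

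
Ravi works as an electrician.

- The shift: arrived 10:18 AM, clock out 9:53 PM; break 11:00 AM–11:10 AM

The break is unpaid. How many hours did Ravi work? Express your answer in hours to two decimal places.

The shift: 10:18 AM–9:53 PM = 11 h 35 min; less 10 min break → 11 h 25 min

11.42 hours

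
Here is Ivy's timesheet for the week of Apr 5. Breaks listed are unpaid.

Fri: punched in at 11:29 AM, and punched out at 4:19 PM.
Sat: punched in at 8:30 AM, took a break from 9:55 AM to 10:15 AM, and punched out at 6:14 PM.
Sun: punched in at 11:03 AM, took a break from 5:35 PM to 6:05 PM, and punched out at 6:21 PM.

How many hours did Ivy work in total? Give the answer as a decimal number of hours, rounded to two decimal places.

21.03 hours

Fri: 11:29 AM–4:19 PM = 4 h 50 min
Sat: 8:30 AM–6:14 PM = 9 h 44 min; less 20 min break → 9 h 24 min
Sun: 11:03 AM–6:21 PM = 7 h 18 min; less 30 min break → 6 h 48 min
Total: 4 h 50 min + 9 h 24 min + 6 h 48 min = 21 h 2 min.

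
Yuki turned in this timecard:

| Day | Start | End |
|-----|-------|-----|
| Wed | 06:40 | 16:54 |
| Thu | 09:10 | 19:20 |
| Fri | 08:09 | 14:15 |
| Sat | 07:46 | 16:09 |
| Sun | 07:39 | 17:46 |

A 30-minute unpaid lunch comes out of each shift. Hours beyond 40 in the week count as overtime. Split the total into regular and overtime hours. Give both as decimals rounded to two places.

Regular 40.00 hours, overtime 2.50 hours

Wed: 06:40–16:54 = 10 h 14 min; less 30 min break → 9 h 44 min
Thu: 09:10–19:20 = 10 h 10 min; less 30 min break → 9 h 40 min
Fri: 08:09–14:15 = 6 h 6 min; less 30 min break → 5 h 36 min
Sat: 07:46–16:09 = 8 h 23 min; less 30 min break → 7 h 53 min
Sun: 07:39–17:46 = 10 h 7 min; less 30 min break → 9 h 37 min
Total worked: 42 h 30 min = 42.50 h.
Threshold 40 h → overtime 2 h 30 min, regular 40 h 0 min.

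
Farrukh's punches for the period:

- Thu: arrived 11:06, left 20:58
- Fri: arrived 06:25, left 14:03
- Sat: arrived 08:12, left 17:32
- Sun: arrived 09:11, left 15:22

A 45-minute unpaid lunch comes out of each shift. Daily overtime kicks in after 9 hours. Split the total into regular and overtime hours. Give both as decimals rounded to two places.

Regular 29.90 hours, overtime 0.12 hours

Thu: 11:06–20:58 = 9 h 52 min; less 45 min break → 9 h 7 min
Fri: 06:25–14:03 = 7 h 38 min; less 45 min break → 6 h 53 min
Sat: 08:12–17:32 = 9 h 20 min; less 45 min break → 8 h 35 min
Sun: 09:11–15:22 = 6 h 11 min; less 45 min break → 5 h 26 min
Thu reg 9 h 0 min / OT 0 h 7 min; Fri reg 6 h 53 min / OT 0 h 0 min; Sat reg 8 h 35 min / OT 0 h 0 min; Sun reg 5 h 26 min / OT 0 h 0 min.
Totals: regular 29 h 54 min, overtime 0 h 7 min.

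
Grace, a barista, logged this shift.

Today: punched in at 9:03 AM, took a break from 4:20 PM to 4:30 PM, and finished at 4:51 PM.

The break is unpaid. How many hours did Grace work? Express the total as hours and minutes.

7 h 38 min

Today: 9:03 AM–4:51 PM = 7 h 48 min; less 10 min break → 7 h 38 min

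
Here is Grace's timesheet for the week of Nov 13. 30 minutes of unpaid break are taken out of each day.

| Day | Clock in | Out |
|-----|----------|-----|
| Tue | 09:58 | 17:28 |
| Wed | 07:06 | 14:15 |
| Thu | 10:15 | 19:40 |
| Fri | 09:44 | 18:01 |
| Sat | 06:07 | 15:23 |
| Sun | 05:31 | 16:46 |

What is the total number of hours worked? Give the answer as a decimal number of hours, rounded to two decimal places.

Tue: 09:58–17:28 = 7 h 30 min; less 30 min break → 7 h 0 min
Wed: 07:06–14:15 = 7 h 9 min; less 30 min break → 6 h 39 min
Thu: 10:15–19:40 = 9 h 25 min; less 30 min break → 8 h 55 min
Fri: 09:44–18:01 = 8 h 17 min; less 30 min break → 7 h 47 min
Sat: 06:07–15:23 = 9 h 16 min; less 30 min break → 8 h 46 min
Sun: 05:31–16:46 = 11 h 15 min; less 30 min break → 10 h 45 min
Total: 7 h 0 min + 6 h 39 min + 8 h 55 min + 7 h 47 min + 8 h 46 min + 10 h 45 min = 49 h 52 min.

49.87 hours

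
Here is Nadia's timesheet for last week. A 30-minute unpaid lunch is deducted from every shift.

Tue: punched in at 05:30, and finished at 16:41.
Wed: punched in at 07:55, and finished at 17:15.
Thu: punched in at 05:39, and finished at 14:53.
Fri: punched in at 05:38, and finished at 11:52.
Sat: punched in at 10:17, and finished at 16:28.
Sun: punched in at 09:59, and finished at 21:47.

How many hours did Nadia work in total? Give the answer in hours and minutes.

Tue: 05:30–16:41 = 11 h 11 min; less 30 min break → 10 h 41 min
Wed: 07:55–17:15 = 9 h 20 min; less 30 min break → 8 h 50 min
Thu: 05:39–14:53 = 9 h 14 min; less 30 min break → 8 h 44 min
Fri: 05:38–11:52 = 6 h 14 min; less 30 min break → 5 h 44 min
Sat: 10:17–16:28 = 6 h 11 min; less 30 min break → 5 h 41 min
Sun: 09:59–21:47 = 11 h 48 min; less 30 min break → 11 h 18 min
Total: 10 h 41 min + 8 h 50 min + 8 h 44 min + 5 h 44 min + 5 h 41 min + 11 h 18 min = 50 h 58 min.

50 h 58 min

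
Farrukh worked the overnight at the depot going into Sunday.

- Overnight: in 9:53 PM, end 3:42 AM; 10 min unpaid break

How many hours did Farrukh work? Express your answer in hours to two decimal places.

5.65 hours

Overnight: 9:53 PM → midnight = 2 h 7 min; midnight → 3:42 AM = 3 h 42 min; span 5 h 49 min; less 10 min break → 5 h 39 min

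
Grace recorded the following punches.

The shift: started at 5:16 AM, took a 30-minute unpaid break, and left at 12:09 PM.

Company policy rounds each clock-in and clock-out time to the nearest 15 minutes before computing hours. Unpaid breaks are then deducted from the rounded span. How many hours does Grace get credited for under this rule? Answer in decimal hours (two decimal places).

6.50 hours

The shift: in 5:16 AM→5:15 AM, out 12:09 PM→12:15 PM; 7 h 0 min − 30 min = 6 h 30 min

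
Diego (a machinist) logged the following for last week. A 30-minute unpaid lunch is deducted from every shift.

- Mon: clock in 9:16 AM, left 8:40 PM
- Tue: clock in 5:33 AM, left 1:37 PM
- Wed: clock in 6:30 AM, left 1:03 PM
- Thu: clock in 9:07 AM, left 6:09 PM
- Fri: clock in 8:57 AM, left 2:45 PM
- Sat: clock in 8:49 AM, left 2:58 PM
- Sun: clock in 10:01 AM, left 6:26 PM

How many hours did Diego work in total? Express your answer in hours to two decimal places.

Mon: 9:16 AM–8:40 PM = 11 h 24 min; less 30 min break → 10 h 54 min
Tue: 5:33 AM–1:37 PM = 8 h 4 min; less 30 min break → 7 h 34 min
Wed: 6:30 AM–1:03 PM = 6 h 33 min; less 30 min break → 6 h 3 min
Thu: 9:07 AM–6:09 PM = 9 h 2 min; less 30 min break → 8 h 32 min
Fri: 8:57 AM–2:45 PM = 5 h 48 min; less 30 min break → 5 h 18 min
Sat: 8:49 AM–2:58 PM = 6 h 9 min; less 30 min break → 5 h 39 min
Sun: 10:01 AM–6:26 PM = 8 h 25 min; less 30 min break → 7 h 55 min
Total: 10 h 54 min + 7 h 34 min + 6 h 3 min + 8 h 32 min + 5 h 18 min + 5 h 39 min + 7 h 55 min = 51 h 55 min.

51.92 hours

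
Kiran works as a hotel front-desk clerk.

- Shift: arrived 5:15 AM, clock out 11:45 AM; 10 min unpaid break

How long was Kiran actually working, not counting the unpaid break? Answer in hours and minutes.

6 h 20 min

Shift: 5:15 AM–11:45 AM = 6 h 30 min; less 10 min break → 6 h 20 min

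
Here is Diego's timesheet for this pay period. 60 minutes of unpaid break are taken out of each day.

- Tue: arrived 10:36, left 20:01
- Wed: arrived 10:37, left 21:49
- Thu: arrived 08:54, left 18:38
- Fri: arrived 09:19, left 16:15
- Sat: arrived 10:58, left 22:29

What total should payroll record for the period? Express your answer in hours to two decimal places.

Tue: 10:36–20:01 = 9 h 25 min; less 60 min break → 8 h 25 min
Wed: 10:37–21:49 = 11 h 12 min; less 60 min break → 10 h 12 min
Thu: 08:54–18:38 = 9 h 44 min; less 60 min break → 8 h 44 min
Fri: 09:19–16:15 = 6 h 56 min; less 60 min break → 5 h 56 min
Sat: 10:58–22:29 = 11 h 31 min; less 60 min break → 10 h 31 min
Total: 8 h 25 min + 10 h 12 min + 8 h 44 min + 5 h 56 min + 10 h 31 min = 43 h 48 min.

43.80 hours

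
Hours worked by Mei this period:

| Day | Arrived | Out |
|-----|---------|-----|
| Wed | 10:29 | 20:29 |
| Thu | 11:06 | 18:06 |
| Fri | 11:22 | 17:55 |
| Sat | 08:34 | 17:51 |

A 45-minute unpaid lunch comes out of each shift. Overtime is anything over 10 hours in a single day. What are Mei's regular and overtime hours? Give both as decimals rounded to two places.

Wed: 10:29–20:29 = 10 h 0 min; less 45 min break → 9 h 15 min
Thu: 11:06–18:06 = 7 h 0 min; less 45 min break → 6 h 15 min
Fri: 11:22–17:55 = 6 h 33 min; less 45 min break → 5 h 48 min
Sat: 08:34–17:51 = 9 h 17 min; less 45 min break → 8 h 32 min
Wed reg 9 h 15 min / OT 0 h 0 min; Thu reg 6 h 15 min / OT 0 h 0 min; Fri reg 5 h 48 min / OT 0 h 0 min; Sat reg 8 h 32 min / OT 0 h 0 min.
Totals: regular 29 h 50 min, overtime 0 h 0 min.

Regular 29.83 hours, overtime 0.00 hours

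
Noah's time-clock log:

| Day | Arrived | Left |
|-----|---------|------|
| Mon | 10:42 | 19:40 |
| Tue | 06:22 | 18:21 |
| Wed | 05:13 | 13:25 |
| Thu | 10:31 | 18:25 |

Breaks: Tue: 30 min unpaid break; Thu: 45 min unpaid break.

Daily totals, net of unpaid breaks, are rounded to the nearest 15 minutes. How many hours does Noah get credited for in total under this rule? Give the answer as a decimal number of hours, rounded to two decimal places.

Mon: 10:42–19:40 = 8 h 58 min → rounds to 9 h 0 min
Tue: 06:22–18:21 = 11 h 59 min − 30 min = 11 h 29 min → rounds to 11 h 30 min
Wed: 05:13–13:25 = 8 h 12 min → rounds to 8 h 15 min
Thu: 10:31–18:25 = 7 h 54 min − 45 min = 7 h 9 min → rounds to 7 h 15 min
Total credited: 36 h 0 min.

36.00 hours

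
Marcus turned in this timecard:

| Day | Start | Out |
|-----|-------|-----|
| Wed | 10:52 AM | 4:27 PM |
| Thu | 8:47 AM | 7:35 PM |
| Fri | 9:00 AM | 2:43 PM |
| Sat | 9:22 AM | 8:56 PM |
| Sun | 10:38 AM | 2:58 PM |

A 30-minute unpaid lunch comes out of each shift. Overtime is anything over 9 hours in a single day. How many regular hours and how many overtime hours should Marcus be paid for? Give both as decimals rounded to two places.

Regular 32.13 hours, overtime 3.37 hours

Wed: 10:52 AM–4:27 PM = 5 h 35 min; less 30 min break → 5 h 5 min
Thu: 8:47 AM–7:35 PM = 10 h 48 min; less 30 min break → 10 h 18 min
Fri: 9:00 AM–2:43 PM = 5 h 43 min; less 30 min break → 5 h 13 min
Sat: 9:22 AM–8:56 PM = 11 h 34 min; less 30 min break → 11 h 4 min
Sun: 10:38 AM–2:58 PM = 4 h 20 min; less 30 min break → 3 h 50 min
Wed reg 5 h 5 min / OT 0 h 0 min; Thu reg 9 h 0 min / OT 1 h 18 min; Fri reg 5 h 13 min / OT 0 h 0 min; Sat reg 9 h 0 min / OT 2 h 4 min; Sun reg 3 h 50 min / OT 0 h 0 min.
Totals: regular 32 h 8 min, overtime 3 h 22 min.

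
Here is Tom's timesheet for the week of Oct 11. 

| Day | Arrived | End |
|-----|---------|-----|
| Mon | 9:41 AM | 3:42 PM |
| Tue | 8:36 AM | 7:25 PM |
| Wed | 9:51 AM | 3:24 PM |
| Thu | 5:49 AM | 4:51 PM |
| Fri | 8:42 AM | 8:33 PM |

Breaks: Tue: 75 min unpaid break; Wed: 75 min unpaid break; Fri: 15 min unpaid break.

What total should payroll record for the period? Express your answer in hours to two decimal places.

42.52 hours

Mon: 9:41 AM–3:42 PM = 6 h 1 min
Tue: 8:36 AM–7:25 PM = 10 h 49 min; less 75 min break → 9 h 34 min
Wed: 9:51 AM–3:24 PM = 5 h 33 min; less 75 min break → 4 h 18 min
Thu: 5:49 AM–4:51 PM = 11 h 2 min
Fri: 8:42 AM–8:33 PM = 11 h 51 min; less 15 min break → 11 h 36 min
Total: 6 h 1 min + 9 h 34 min + 4 h 18 min + 11 h 2 min + 11 h 36 min = 42 h 31 min.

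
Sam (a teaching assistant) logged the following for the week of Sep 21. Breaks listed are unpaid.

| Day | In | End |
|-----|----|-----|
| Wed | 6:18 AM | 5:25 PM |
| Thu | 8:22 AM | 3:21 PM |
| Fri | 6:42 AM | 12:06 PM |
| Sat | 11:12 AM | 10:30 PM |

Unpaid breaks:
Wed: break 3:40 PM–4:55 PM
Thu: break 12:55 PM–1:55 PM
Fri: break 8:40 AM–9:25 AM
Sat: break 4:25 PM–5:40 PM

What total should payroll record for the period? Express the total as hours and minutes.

Wed: 6:18 AM–5:25 PM = 11 h 7 min; less 75 min break → 9 h 52 min
Thu: 8:22 AM–3:21 PM = 6 h 59 min; less 60 min break → 5 h 59 min
Fri: 6:42 AM–12:06 PM = 5 h 24 min; less 45 min break → 4 h 39 min
Sat: 11:12 AM–10:30 PM = 11 h 18 min; less 75 min break → 10 h 3 min
Total: 9 h 52 min + 5 h 59 min + 4 h 39 min + 10 h 3 min = 30 h 33 min.

30 h 33 min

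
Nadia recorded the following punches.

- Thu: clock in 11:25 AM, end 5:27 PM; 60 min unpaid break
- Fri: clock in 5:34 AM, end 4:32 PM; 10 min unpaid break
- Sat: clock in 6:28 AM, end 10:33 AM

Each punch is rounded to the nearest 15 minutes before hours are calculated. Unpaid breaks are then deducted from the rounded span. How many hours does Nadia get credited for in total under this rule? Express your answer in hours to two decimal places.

19.83 hours

Thu: in 11:25 AM→11:30 AM, out 5:27 PM→5:30 PM; 6 h 0 min − 60 min = 5 h 0 min
Fri: in 5:34 AM→5:30 AM, out 4:32 PM→4:30 PM; 11 h 0 min − 10 min = 10 h 50 min
Sat: in 6:28 AM→6:30 AM, out 10:33 AM→10:30 AM; 4 h 0 min
Total credited: 19 h 50 min.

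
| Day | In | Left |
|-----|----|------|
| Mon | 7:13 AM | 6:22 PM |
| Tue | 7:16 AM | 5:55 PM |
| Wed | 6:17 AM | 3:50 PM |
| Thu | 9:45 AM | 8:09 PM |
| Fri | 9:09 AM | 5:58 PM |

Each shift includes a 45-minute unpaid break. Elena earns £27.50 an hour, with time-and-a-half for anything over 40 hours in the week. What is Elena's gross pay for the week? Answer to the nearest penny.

Mon: 7:13 AM–6:22 PM = 11 h 9 min; less 45 min break → 10 h 24 min
Tue: 7:16 AM–5:55 PM = 10 h 39 min; less 45 min break → 9 h 54 min
Wed: 6:17 AM–3:50 PM = 9 h 33 min; less 45 min break → 8 h 48 min
Thu: 9:45 AM–8:09 PM = 10 h 24 min; less 45 min break → 9 h 39 min
Fri: 9:09 AM–5:58 PM = 8 h 49 min; less 45 min break → 8 h 4 min
Total worked: 46 h 49 min = 2809 min.
Regular 40 h 0 min = 2400 min at £27.50/h; overtime 6 h 49 min = 409 min at £41.25/h.
Pay = (2400 × £27.50 + 409 × £41.25) ÷ 60 = £1381.19.

£1381.19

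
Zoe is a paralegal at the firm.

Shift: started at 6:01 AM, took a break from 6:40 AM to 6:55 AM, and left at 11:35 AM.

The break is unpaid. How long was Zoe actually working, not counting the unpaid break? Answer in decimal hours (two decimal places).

Shift: 6:01 AM–11:35 AM = 5 h 34 min; less 15 min break → 5 h 19 min

5.32 hours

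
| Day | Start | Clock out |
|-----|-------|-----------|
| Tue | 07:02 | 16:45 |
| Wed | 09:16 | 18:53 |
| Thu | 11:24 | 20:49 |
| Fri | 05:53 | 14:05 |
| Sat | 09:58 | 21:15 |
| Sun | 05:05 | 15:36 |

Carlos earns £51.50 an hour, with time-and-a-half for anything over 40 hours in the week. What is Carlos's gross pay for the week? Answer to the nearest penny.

£3508.44

Tue: 07:02–16:45 = 9 h 43 min
Wed: 09:16–18:53 = 9 h 37 min
Thu: 11:24–20:49 = 9 h 25 min
Fri: 05:53–14:05 = 8 h 12 min
Sat: 09:58–21:15 = 11 h 17 min
Sun: 05:05–15:36 = 10 h 31 min
Total worked: 58 h 45 min = 3525 min.
Regular 40 h 0 min = 2400 min at £51.50/h; overtime 18 h 45 min = 1125 min at £77.25/h.
Pay = (2400 × £51.50 + 1125 × £77.25) ÷ 60 = £3508.44.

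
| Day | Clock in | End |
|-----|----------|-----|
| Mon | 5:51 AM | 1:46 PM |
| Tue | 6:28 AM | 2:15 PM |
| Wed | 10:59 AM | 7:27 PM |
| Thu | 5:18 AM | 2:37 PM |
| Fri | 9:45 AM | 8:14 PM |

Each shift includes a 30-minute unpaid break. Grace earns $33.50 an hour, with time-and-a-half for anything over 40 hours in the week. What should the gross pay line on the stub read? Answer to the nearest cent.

Mon: 5:51 AM–1:46 PM = 7 h 55 min; less 30 min break → 7 h 25 min
Tue: 6:28 AM–2:15 PM = 7 h 47 min; less 30 min break → 7 h 17 min
Wed: 10:59 AM–7:27 PM = 8 h 28 min; less 30 min break → 7 h 58 min
Thu: 5:18 AM–2:37 PM = 9 h 19 min; less 30 min break → 8 h 49 min
Fri: 9:45 AM–8:14 PM = 10 h 29 min; less 30 min break → 9 h 59 min
Total worked: 41 h 28 min = 2488 min.
Regular 40 h 0 min = 2400 min at $33.50/h; overtime 1 h 28 min = 88 min at $50.25/h.
Pay = (2400 × $33.50 + 88 × $50.25) ÷ 60 = $1413.70.

$1413.70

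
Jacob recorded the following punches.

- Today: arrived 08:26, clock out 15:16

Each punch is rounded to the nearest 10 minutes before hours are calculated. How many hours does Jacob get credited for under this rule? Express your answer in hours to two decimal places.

6.83 hours

Today: in 08:26→08:30, out 15:16→15:20; 6 h 50 min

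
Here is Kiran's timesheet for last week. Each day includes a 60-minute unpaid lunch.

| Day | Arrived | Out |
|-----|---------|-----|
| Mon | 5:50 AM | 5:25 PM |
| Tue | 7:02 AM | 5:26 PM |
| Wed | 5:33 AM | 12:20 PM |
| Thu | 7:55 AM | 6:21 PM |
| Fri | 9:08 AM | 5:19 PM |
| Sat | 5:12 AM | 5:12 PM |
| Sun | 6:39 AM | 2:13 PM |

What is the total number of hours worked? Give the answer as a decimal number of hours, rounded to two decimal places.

59.95 hours

Mon: 5:50 AM–5:25 PM = 11 h 35 min; less 60 min break → 10 h 35 min
Tue: 7:02 AM–5:26 PM = 10 h 24 min; less 60 min break → 9 h 24 min
Wed: 5:33 AM–12:20 PM = 6 h 47 min; less 60 min break → 5 h 47 min
Thu: 7:55 AM–6:21 PM = 10 h 26 min; less 60 min break → 9 h 26 min
Fri: 9:08 AM–5:19 PM = 8 h 11 min; less 60 min break → 7 h 11 min
Sat: 5:12 AM–5:12 PM = 12 h 0 min; less 60 min break → 11 h 0 min
Sun: 6:39 AM–2:13 PM = 7 h 34 min; less 60 min break → 6 h 34 min
Total: 10 h 35 min + 9 h 24 min + 5 h 47 min + 9 h 26 min + 7 h 11 min + 11 h 0 min + 6 h 34 min = 59 h 57 min.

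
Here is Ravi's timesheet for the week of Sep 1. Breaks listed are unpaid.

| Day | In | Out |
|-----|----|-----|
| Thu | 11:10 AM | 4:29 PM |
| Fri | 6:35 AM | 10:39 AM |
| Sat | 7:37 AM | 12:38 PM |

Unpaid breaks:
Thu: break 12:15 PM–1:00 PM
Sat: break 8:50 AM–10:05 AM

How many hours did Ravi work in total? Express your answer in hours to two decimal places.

Thu: 11:10 AM–4:29 PM = 5 h 19 min; less 45 min break → 4 h 34 min
Fri: 6:35 AM–10:39 AM = 4 h 4 min
Sat: 7:37 AM–12:38 PM = 5 h 1 min; less 75 min break → 3 h 46 min
Total: 4 h 34 min + 4 h 4 min + 3 h 46 min = 12 h 24 min.

12.40 hours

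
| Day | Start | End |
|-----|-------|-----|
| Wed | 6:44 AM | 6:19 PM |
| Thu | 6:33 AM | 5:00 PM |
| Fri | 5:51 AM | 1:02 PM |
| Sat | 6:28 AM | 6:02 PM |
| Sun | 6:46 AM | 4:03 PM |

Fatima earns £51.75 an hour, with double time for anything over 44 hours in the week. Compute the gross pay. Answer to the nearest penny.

Wed: 6:44 AM–6:19 PM = 11 h 35 min
Thu: 6:33 AM–5:00 PM = 10 h 27 min
Fri: 5:51 AM–1:02 PM = 7 h 11 min
Sat: 6:28 AM–6:02 PM = 11 h 34 min
Sun: 6:46 AM–4:03 PM = 9 h 17 min
Total worked: 50 h 4 min = 3004 min.
Regular 44 h 0 min = 2640 min at £51.75/h; overtime 6 h 4 min = 364 min at £103.50/h.
Pay = (2640 × £51.75 + 364 × £103.50) ÷ 60 = £2904.90.

£2904.90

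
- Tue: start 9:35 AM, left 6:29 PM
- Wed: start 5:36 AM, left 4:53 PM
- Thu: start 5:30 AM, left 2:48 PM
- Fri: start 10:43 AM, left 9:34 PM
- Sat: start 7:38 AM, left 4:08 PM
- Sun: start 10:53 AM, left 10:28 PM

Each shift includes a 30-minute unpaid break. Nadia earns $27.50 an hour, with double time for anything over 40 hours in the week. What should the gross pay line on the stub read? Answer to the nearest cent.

Tue: 9:35 AM–6:29 PM = 8 h 54 min; less 30 min break → 8 h 24 min
Wed: 5:36 AM–4:53 PM = 11 h 17 min; less 30 min break → 10 h 47 min
Thu: 5:30 AM–2:48 PM = 9 h 18 min; less 30 min break → 8 h 48 min
Fri: 10:43 AM–9:34 PM = 10 h 51 min; less 30 min break → 10 h 21 min
Sat: 7:38 AM–4:08 PM = 8 h 30 min; less 30 min break → 8 h 0 min
Sun: 10:53 AM–10:28 PM = 11 h 35 min; less 30 min break → 11 h 5 min
Total worked: 57 h 25 min = 3445 min.
Regular 40 h 0 min = 2400 min at $27.50/h; overtime 17 h 25 min = 1045 min at $55.00/h.
Pay = (2400 × $27.50 + 1045 × $55.00) ÷ 60 = $2057.92.

$2057.92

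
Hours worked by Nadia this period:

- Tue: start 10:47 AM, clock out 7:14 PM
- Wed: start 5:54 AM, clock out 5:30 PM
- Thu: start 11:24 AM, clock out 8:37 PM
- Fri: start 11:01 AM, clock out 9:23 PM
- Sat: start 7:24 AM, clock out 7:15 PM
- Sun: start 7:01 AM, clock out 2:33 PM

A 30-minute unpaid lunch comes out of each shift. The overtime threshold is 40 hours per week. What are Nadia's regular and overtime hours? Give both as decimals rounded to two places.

Tue: 10:47 AM–7:14 PM = 8 h 27 min; less 30 min break → 7 h 57 min
Wed: 5:54 AM–5:30 PM = 11 h 36 min; less 30 min break → 11 h 6 min
Thu: 11:24 AM–8:37 PM = 9 h 13 min; less 30 min break → 8 h 43 min
Fri: 11:01 AM–9:23 PM = 10 h 22 min; less 30 min break → 9 h 52 min
Sat: 7:24 AM–7:15 PM = 11 h 51 min; less 30 min break → 11 h 21 min
Sun: 7:01 AM–2:33 PM = 7 h 32 min; less 30 min break → 7 h 2 min
Total worked: 56 h 1 min = 56.02 h.
Threshold 40 h → overtime 16 h 1 min, regular 40 h 0 min.

Regular 40.00 hours, overtime 16.02 hours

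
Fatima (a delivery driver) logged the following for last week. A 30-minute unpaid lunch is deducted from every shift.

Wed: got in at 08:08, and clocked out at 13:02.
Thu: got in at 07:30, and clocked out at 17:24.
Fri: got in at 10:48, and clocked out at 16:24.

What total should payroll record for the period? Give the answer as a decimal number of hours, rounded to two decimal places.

18.90 hours

Wed: 08:08–13:02 = 4 h 54 min; less 30 min break → 4 h 24 min
Thu: 07:30–17:24 = 9 h 54 min; less 30 min break → 9 h 24 min
Fri: 10:48–16:24 = 5 h 36 min; less 30 min break → 5 h 6 min
Total: 4 h 24 min + 9 h 24 min + 5 h 6 min = 18 h 54 min.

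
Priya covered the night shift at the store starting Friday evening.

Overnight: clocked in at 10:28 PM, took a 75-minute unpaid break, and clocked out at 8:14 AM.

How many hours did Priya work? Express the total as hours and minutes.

Overnight: 10:28 PM → midnight = 1 h 32 min; midnight → 8:14 AM = 8 h 14 min; span 9 h 46 min; less 75 min break → 8 h 31 min

8 h 31 min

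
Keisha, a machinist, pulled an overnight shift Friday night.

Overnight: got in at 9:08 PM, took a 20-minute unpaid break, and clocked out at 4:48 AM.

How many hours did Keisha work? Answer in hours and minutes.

7 h 20 min

Overnight: 9:08 PM → midnight = 2 h 52 min; midnight → 4:48 AM = 4 h 48 min; span 7 h 40 min; less 20 min break → 7 h 20 min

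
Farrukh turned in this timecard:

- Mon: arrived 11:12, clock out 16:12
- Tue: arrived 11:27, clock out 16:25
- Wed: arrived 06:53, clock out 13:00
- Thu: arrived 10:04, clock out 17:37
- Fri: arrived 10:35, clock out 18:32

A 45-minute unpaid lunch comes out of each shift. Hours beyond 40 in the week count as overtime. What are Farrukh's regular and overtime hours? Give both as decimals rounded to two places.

Regular 27.83 hours, overtime 0.00 hours

Mon: 11:12–16:12 = 5 h 0 min; less 45 min break → 4 h 15 min
Tue: 11:27–16:25 = 4 h 58 min; less 45 min break → 4 h 13 min
Wed: 06:53–13:00 = 6 h 7 min; less 45 min break → 5 h 22 min
Thu: 10:04–17:37 = 7 h 33 min; less 45 min break → 6 h 48 min
Fri: 10:35–18:32 = 7 h 57 min; less 45 min break → 7 h 12 min
Total worked: 27 h 50 min = 27.83 h.
Threshold 40 h → overtime 0 h 0 min, regular 27 h 50 min.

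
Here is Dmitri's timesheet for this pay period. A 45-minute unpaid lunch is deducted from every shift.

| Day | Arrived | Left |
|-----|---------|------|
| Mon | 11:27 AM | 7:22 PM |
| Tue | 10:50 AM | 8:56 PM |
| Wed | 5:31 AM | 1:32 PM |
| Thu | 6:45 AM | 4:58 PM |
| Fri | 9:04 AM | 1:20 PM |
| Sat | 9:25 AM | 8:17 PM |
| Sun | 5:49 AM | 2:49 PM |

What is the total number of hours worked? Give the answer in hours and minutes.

55 h 8 min

Mon: 11:27 AM–7:22 PM = 7 h 55 min; less 45 min break → 7 h 10 min
Tue: 10:50 AM–8:56 PM = 10 h 6 min; less 45 min break → 9 h 21 min
Wed: 5:31 AM–1:32 PM = 8 h 1 min; less 45 min break → 7 h 16 min
Thu: 6:45 AM–4:58 PM = 10 h 13 min; less 45 min break → 9 h 28 min
Fri: 9:04 AM–1:20 PM = 4 h 16 min; less 45 min break → 3 h 31 min
Sat: 9:25 AM–8:17 PM = 10 h 52 min; less 45 min break → 10 h 7 min
Sun: 5:49 AM–2:49 PM = 9 h 0 min; less 45 min break → 8 h 15 min
Total: 7 h 10 min + 9 h 21 min + 7 h 16 min + 9 h 28 min + 3 h 31 min + 10 h 7 min + 8 h 15 min = 55 h 8 min.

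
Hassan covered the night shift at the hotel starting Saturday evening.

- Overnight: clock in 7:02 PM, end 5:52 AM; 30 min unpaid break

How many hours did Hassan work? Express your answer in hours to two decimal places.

Overnight: 7:02 PM → midnight = 4 h 58 min; midnight → 5:52 AM = 5 h 52 min; span 10 h 50 min; less 30 min break → 10 h 20 min

10.33 hours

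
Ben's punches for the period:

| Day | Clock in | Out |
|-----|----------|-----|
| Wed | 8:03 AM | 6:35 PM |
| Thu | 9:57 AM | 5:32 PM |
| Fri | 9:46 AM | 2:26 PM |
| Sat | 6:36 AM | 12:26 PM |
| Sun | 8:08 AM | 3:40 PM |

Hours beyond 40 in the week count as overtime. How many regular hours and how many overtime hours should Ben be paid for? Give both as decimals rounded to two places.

Regular 36.15 hours, overtime 0.00 hours

Wed: 8:03 AM–6:35 PM = 10 h 32 min
Thu: 9:57 AM–5:32 PM = 7 h 35 min
Fri: 9:46 AM–2:26 PM = 4 h 40 min
Sat: 6:36 AM–12:26 PM = 5 h 50 min
Sun: 8:08 AM–3:40 PM = 7 h 32 min
Total worked: 36 h 9 min = 36.15 h.
Threshold 40 h → overtime 0 h 0 min, regular 36 h 9 min.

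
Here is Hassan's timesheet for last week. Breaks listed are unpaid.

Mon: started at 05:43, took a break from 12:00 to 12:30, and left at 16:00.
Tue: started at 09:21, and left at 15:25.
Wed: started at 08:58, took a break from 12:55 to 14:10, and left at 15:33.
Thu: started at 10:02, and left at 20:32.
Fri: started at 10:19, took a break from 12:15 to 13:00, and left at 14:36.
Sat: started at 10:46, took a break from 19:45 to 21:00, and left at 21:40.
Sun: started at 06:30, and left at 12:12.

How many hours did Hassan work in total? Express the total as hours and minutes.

Mon: 05:43–16:00 = 10 h 17 min; less 30 min break → 9 h 47 min
Tue: 09:21–15:25 = 6 h 4 min
Wed: 08:58–15:33 = 6 h 35 min; less 75 min break → 5 h 20 min
Thu: 10:02–20:32 = 10 h 30 min
Fri: 10:19–14:36 = 4 h 17 min; less 45 min break → 3 h 32 min
Sat: 10:46–21:40 = 10 h 54 min; less 75 min break → 9 h 39 min
Sun: 06:30–12:12 = 5 h 42 min
Total: 9 h 47 min + 6 h 4 min + 5 h 20 min + 10 h 30 min + 3 h 32 min + 9 h 39 min + 5 h 42 min = 50 h 34 min.

50 h 34 min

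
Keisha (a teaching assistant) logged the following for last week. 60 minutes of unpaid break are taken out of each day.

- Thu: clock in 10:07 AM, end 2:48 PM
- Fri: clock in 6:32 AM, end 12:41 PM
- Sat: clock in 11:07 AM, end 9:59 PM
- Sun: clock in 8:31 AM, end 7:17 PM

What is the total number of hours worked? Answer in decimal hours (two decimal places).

28.47 hours

Thu: 10:07 AM–2:48 PM = 4 h 41 min; less 60 min break → 3 h 41 min
Fri: 6:32 AM–12:41 PM = 6 h 9 min; less 60 min break → 5 h 9 min
Sat: 11:07 AM–9:59 PM = 10 h 52 min; less 60 min break → 9 h 52 min
Sun: 8:31 AM–7:17 PM = 10 h 46 min; less 60 min break → 9 h 46 min
Total: 3 h 41 min + 5 h 9 min + 9 h 52 min + 9 h 46 min = 28 h 28 min.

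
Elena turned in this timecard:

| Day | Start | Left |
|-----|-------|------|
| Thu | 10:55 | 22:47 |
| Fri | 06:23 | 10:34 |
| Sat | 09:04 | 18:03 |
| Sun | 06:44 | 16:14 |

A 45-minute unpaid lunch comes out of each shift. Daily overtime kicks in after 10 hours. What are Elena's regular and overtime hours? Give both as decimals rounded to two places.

Thu: 10:55–22:47 = 11 h 52 min; less 45 min break → 11 h 7 min
Fri: 06:23–10:34 = 4 h 11 min; less 45 min break → 3 h 26 min
Sat: 09:04–18:03 = 8 h 59 min; less 45 min break → 8 h 14 min
Sun: 06:44–16:14 = 9 h 30 min; less 45 min break → 8 h 45 min
Thu reg 10 h 0 min / OT 1 h 7 min; Fri reg 3 h 26 min / OT 0 h 0 min; Sat reg 8 h 14 min / OT 0 h 0 min; Sun reg 8 h 45 min / OT 0 h 0 min.
Totals: regular 30 h 25 min, overtime 1 h 7 min.

Regular 30.42 hours, overtime 1.12 hours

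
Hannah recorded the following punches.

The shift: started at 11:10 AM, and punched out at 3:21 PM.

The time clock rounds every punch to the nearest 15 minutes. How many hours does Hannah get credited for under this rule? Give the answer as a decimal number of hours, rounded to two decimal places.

4.00 hours

The shift: in 11:10 AM→11:15 AM, out 3:21 PM→3:15 PM; 4 h 0 min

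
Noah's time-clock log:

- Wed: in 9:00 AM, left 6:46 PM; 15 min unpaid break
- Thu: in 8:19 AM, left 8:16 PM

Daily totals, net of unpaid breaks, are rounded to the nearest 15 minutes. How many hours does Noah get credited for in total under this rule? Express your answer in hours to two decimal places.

Wed: 9:00 AM–6:46 PM = 9 h 46 min − 15 min = 9 h 31 min → rounds to 9 h 30 min
Thu: 8:19 AM–8:16 PM = 11 h 57 min → rounds to 12 h 0 min
Total credited: 21 h 30 min.

21.50 hours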